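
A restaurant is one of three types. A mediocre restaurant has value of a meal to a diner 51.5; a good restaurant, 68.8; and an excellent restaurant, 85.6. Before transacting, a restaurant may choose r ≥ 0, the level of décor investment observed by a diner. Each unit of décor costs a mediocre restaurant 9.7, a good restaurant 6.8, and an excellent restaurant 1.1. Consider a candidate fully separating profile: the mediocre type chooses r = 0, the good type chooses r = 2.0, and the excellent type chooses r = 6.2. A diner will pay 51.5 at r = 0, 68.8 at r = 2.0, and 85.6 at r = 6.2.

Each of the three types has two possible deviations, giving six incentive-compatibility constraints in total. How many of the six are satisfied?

6

Good (own payoff 68.8 − 6.8×2.0 = 55.2): to r=0 gives 51.5 → no gain ✓; to r=6.2 gives 85.6 − 6.8×6.2 = 43.44 → no gain ✓.
Excellent (own payoff 85.6 − 1.1×6.2 = 78.78): to r=0 gives 51.5 → no gain ✓; to r=2.0 gives 68.8 − 1.1×2.0 = 66.6 → no gain ✓.
Mediocre (own payoff 51.5): to r=2.0 gives 68.8 − 9.7×2.0 = 49.4 → no gain ✓; to r=6.2 gives 85.6 − 9.7×6.2 = 25.46 → no gain ✓.
6 of the 6 constraints hold; this profile is a separating equilibrium.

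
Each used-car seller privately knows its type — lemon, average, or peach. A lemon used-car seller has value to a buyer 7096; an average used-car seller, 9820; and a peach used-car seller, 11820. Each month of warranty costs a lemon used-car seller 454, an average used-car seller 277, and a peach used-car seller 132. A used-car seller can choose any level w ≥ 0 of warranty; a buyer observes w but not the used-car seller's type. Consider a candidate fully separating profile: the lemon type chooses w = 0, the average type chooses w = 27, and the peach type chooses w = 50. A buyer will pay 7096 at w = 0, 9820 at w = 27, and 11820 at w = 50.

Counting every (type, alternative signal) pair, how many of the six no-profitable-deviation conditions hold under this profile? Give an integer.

3

Lemon (own payoff 7096): to w=27 gives 9820 − 454×27 = -2438 → no gain ✓; to w=50 gives 11820 − 454×50 = -10880 → no gain ✓.
Average (own payoff 9820 − 277×27 = 2341): to w=0 gives 7096 → profitable ✗; to w=50 gives 11820 − 277×50 = -2030 → no gain ✓.
Peach (own payoff 11820 − 132×50 = 5220): to w=0 gives 7096 → profitable ✗; to w=27 gives 9820 − 132×27 = 6256 → profitable ✗.
3 of the 6 constraints hold; not an equilibrium.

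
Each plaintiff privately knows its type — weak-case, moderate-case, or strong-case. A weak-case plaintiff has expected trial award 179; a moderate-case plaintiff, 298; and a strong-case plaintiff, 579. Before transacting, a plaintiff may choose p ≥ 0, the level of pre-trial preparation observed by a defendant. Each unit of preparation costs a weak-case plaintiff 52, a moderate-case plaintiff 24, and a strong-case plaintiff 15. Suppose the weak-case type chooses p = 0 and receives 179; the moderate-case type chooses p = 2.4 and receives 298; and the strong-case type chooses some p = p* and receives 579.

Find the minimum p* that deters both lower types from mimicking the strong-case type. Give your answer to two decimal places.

Moderate-case type (on-path payoff 298 − 24×2.4 = 240.4) won't mimic when 240.4 ≥ 579 − 24·p*, i.e. p* ≥ 14.11.
Weak-case type (on-path payoff 179) won't mimic when 179 ≥ 579 − 52·p*, i.e. p* ≥ 7.69.
Both must hold, so p* = max(7.69, 14.11) = 14.11. The moderate-case type's constraint binds.

14.11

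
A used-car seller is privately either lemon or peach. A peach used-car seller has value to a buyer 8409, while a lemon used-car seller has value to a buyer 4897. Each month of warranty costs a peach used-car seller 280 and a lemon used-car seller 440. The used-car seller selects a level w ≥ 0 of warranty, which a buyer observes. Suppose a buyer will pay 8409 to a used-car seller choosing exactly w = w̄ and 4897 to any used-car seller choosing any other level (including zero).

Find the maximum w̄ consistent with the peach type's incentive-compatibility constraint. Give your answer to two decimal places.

12.54

Choosing w̄ yields the peach type 8409 − 280·w̄; choosing zero yields 4897.
The peach type is indifferent at 8409 − 280·w̄ = 4897, i.e. w̄ = (8409 − 4897) / 280 ≈ 12.54.
For any w̄ above 12.54 the peach type would rather pool at zero, so separation collapses.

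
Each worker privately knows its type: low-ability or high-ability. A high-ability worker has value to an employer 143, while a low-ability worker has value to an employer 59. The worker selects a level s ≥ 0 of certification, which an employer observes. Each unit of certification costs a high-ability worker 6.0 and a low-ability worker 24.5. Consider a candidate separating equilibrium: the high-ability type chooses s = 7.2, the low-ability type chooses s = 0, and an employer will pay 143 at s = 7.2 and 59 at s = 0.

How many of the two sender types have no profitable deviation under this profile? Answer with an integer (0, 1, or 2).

2

High-ability type: signal → 143 − 6.0 × 7.2 = 99.8; deviate to 0 → 59. IC holds (99.8 ≥ 59).
Low-ability type: stay at 0 → 59; mimic → 143 − 24.5 × 7.2 = -33.4. IC holds (59 ≥ -33.4).
2 of 2 constraints hold, so this is a separating equilibrium.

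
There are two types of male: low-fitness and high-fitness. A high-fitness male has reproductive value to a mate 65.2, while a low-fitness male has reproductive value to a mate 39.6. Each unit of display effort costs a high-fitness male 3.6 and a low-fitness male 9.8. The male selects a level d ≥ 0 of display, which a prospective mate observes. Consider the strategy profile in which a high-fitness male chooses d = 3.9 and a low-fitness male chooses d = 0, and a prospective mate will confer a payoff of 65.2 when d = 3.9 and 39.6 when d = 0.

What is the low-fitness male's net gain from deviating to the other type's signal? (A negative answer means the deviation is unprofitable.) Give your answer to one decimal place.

Playing d = 0 the low-fitness male receives 39.6.
Deviating to d = 3.9 brings payment 65.2 at cost 9.8 × 3.9 = 38.22, netting 26.98.
Gain from deviating: 26.98 − 39.6 = -12.62, i.e. -12.6 to one decimal place.
The gain is negative, so the low-fitness type's incentive-compatibility constraint is satisfied.

-12.6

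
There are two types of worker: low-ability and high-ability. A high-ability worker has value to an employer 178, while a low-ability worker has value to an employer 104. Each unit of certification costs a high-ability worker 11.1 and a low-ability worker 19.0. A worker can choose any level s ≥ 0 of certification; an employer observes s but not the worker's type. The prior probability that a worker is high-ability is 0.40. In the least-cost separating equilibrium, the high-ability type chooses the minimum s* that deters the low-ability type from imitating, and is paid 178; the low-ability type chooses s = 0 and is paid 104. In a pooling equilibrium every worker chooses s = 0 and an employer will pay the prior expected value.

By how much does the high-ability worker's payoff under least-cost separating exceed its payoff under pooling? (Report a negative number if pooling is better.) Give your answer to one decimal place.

Least-cost separating signal: s* solves 104 = 178 − 19.0·s*, so s* = (178 − 104)/19.0 ≈ 3.8947.
High-ability type's separating payoff: 178 − 11.1 × s* = 178 − 11.1 × (178 − 104)/19.0 = 178 − 821.4/19.0 ≈ 134.768.
Pooling payoff: 0.40 × 178 + 0.60 × 104 = 133.6.
Difference: 134.768 − 133.6 = 1.168, i.e. 1.2 to one decimal place.
The high-ability type prefers to separate.

1.2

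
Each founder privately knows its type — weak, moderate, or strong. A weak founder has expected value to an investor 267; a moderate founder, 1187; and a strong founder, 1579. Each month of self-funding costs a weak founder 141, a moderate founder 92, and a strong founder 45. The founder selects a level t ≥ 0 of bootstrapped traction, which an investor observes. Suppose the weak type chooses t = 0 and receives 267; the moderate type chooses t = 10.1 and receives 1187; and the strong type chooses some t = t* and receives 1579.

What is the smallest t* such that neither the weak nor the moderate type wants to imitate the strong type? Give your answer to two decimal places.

Weak type (on-path payoff 267) won't mimic when 267 ≥ 1579 − 141·t*, i.e. t* ≥ 9.30.
Moderate type (on-path payoff 1187 − 92×10.1 = 257.8) won't mimic when 257.8 ≥ 1579 − 92·t*, i.e. t* ≥ 14.36.
Both must hold, so t* = max(9.30, 14.36) = 14.36. The moderate type's constraint binds.

14.36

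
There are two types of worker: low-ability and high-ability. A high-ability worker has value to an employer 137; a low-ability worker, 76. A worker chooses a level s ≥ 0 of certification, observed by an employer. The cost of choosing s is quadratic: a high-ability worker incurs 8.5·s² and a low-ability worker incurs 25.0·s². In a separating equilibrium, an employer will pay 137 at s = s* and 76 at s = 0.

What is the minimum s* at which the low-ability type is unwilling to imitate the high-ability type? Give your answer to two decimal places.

1.56

The low-ability type at s = 0 receives 76; imitating at s* yields 137 − 25.0·s*².
Indifference: 76 = 137 − 25.0·s*², so s*² = (137 − 76) / 25.0 = 2.44.
s* = √2.44 ≈ 1.56.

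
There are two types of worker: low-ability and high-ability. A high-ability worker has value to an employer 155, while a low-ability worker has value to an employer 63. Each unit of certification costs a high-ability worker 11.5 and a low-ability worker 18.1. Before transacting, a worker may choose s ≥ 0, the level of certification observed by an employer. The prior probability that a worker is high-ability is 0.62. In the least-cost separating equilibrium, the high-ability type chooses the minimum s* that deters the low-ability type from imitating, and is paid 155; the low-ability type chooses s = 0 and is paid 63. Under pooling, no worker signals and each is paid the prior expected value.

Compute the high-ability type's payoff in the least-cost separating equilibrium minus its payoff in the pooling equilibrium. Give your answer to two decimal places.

-23.49

Least-cost separating signal: s* solves 63 = 155 − 18.1·s*, so s* = (155 − 63)/18.1 ≈ 5.0829.
High-ability type's separating payoff: 155 − 11.5 × s* = 155 − 11.5 × (155 − 63)/18.1 = 155 − 1058/18.1 ≈ 96.5470.
Pooling payoff: 0.62 × 155 + 0.38 × 63 = 120.04.
Difference: 96.5470 − 120.04 = -23.493, i.e. -23.49 to two decimal places.
The high-ability type would prefer the pooling outcome.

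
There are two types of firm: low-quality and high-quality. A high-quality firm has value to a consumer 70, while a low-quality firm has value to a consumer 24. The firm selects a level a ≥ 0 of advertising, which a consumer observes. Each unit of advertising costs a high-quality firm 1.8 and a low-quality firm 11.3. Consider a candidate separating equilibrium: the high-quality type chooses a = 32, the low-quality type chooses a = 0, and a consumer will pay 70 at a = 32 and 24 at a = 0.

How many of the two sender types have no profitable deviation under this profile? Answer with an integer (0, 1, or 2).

Low-quality type: stay at 0 → 24; mimic → 70 − 11.3 × 32 = -291.6. IC holds (24 ≥ -291.6).
High-quality type: signal → 70 − 1.8 × 32 = 12.4; deviate to 0 → 24. IC fails (12.4 < 24).
1 of 2 constraints hold, so this profile is not an equilibrium.

1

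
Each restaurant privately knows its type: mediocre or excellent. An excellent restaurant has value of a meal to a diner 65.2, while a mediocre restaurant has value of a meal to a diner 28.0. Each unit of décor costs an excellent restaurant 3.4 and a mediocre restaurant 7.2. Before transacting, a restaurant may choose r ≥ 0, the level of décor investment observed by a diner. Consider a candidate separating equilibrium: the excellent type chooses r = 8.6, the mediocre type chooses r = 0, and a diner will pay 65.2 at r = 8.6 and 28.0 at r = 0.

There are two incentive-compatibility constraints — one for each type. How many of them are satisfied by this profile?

Mediocre type: stay at 0 → 28.0; mimic → 65.2 − 7.2 × 8.6 = 3.28. IC holds (28.0 ≥ 3.28).
Excellent type: signal → 65.2 − 3.4 × 8.6 = 35.96; deviate to 0 → 28.0. IC holds (35.96 ≥ 28.0).
2 of 2 constraints hold, so this is a separating equilibrium.

2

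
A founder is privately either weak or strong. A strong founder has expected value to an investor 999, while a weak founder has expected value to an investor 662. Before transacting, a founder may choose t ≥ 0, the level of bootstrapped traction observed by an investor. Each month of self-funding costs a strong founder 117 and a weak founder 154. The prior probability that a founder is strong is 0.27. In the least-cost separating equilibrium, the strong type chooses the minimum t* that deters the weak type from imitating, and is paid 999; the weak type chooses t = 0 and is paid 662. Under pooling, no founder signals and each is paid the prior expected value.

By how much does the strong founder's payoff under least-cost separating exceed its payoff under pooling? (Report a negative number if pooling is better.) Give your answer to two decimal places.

Least-cost separating signal: t* solves 662 = 999 − 154·t*, so t* = (999 − 662)/154 ≈ 2.1883.
Strong type's separating payoff: 999 − 117 × t* = 999 − 117 × (999 − 662)/154 = 999 − 39429/154 ≈ 742.9675.
Pooling payoff: 0.27 × 999 + 0.73 × 662 = 752.99.
Difference: 742.9675 − 752.99 = -10.0225, i.e. -10.02 to two decimal places.
The strong type would prefer the pooling outcome.

-10.02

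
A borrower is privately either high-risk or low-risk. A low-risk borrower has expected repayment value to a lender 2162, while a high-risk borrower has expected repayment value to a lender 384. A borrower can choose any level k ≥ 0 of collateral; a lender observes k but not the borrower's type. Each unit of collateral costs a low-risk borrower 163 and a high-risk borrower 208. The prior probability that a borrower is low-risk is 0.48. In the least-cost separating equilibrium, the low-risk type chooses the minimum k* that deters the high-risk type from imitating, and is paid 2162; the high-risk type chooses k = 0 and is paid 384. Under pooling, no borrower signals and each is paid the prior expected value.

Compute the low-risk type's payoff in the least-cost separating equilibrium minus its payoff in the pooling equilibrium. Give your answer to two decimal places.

-468.78

Least-cost separating signal: k* solves 384 = 2162 − 208·k*, so k* = (2162 − 384)/208 ≈ 8.5481.
Low-risk type's separating payoff: 2162 − 163 × k* = 2162 − 163 × (2162 − 384)/208 = 2162 − 289814/208 ≈ 768.6635.
Pooling payoff: 0.48 × 2162 + 0.52 × 384 = 1237.44.
Difference: 768.6635 − 1237.44 = -468.7765, i.e. -468.78 to two decimal places.
The low-risk type would prefer the pooling outcome.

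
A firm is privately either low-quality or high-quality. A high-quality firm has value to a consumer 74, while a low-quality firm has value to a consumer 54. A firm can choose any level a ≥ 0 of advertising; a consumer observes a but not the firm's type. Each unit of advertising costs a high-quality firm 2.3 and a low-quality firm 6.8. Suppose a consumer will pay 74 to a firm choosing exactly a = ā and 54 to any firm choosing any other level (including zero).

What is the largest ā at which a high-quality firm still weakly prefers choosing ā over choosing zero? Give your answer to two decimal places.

8.70

Choosing ā yields the high-quality type 74 − 2.3·ā; choosing zero yields 54.
The high-quality type is indifferent at 74 − 2.3·ā = 54, i.e. ā = (74 − 54) / 2.3 ≈ 8.70.
For any ā above 8.70 the high-quality type would rather pool at zero, so separation collapses.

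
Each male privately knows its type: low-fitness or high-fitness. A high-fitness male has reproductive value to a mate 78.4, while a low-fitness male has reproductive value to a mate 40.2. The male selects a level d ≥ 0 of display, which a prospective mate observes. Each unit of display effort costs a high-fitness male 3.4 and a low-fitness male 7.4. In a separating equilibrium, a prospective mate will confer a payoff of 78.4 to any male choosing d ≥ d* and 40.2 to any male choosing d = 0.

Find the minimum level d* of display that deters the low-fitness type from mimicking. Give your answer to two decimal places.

A low-fitness male choosing d = 0 receives 40.2.
Imitating at d* instead would pay 78.4 at cost 7.4·d*, netting 78.4 − 7.4·d*.
Indifference: 40.2 = 78.4 − 7.4·d*, so d* = (78.4 − 40.2) / 7.4 ≈ 5.16.
At d* the low-fitness type's incentive constraint just binds; the high-fitness type strictly prefers d* since its per-unit cost is lower.

5.16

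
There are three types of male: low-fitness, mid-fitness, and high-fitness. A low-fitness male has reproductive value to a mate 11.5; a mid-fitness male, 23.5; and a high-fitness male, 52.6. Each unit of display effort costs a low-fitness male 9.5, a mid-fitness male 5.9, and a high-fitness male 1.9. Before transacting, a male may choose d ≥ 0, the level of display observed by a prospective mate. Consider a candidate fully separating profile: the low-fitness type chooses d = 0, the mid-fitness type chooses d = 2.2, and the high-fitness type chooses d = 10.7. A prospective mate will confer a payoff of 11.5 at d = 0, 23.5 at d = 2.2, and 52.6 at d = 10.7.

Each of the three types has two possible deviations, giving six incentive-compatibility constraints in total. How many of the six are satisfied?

5

Mid-fitness (own payoff 23.5 − 5.9×2.2 = 10.52): to d=0 gives 11.5 → profitable ✗; to d=10.7 gives 52.6 − 5.9×10.7 = -10.53 → no gain ✓.
High-fitness (own payoff 52.6 − 1.9×10.7 = 32.27): to d=0 gives 11.5 → no gain ✓; to d=2.2 gives 23.5 − 1.9×2.2 = 19.32 → no gain ✓.
Low-fitness (own payoff 11.5): to d=2.2 gives 23.5 − 9.5×2.2 = 2.6 → no gain ✓; to d=10.7 gives 52.6 − 9.5×10.7 = -49.05 → no gain ✓.
5 of the 6 constraints hold; not an equilibrium.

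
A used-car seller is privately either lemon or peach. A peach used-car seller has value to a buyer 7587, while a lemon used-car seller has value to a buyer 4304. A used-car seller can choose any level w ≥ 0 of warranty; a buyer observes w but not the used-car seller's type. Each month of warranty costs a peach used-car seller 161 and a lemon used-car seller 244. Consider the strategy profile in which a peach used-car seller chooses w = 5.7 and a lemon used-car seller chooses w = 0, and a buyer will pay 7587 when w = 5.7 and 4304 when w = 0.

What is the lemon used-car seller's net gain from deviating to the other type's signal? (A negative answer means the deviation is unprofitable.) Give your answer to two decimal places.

1892.20

Playing w = 0 the lemon used-car seller receives 4304.
Deviating to w = 5.7 brings payment 7587 at cost 244 × 5.7 = 1390.8, netting 6196.2.
Gain from deviating: 6196.2 − 4304 = 1892.20.
The gain is positive, so the lemon type's incentive-compatibility constraint is violated — this profile is not a separating equilibrium.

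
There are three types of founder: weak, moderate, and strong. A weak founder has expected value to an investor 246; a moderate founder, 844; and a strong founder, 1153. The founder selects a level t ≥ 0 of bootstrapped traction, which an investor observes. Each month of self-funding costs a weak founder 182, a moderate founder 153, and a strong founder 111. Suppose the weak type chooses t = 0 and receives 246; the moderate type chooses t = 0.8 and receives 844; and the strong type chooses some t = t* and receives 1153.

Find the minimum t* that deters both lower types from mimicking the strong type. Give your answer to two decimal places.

4.98

Moderate type (on-path payoff 844 − 153×0.8 = 721.6) won't mimic when 721.6 ≥ 1153 − 153·t*, i.e. t* ≥ 2.82.
Weak type (on-path payoff 246) won't mimic when 246 ≥ 1153 − 182·t*, i.e. t* ≥ 4.98.
Both must hold, so t* = max(4.98, 2.82) = 4.98. The weak type's constraint binds.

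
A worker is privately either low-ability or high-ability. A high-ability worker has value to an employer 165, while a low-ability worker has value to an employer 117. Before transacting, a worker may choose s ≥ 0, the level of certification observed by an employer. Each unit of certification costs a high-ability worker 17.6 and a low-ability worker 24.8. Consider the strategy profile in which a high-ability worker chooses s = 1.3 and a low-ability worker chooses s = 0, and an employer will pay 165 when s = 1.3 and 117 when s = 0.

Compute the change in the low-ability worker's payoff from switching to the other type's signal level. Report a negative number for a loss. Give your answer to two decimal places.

Playing s = 0 the low-ability worker receives 117.
Deviating to s = 1.3 brings payment 165 at cost 24.8 × 1.3 = 32.24, netting 132.76.
Gain from deviating: 132.76 − 117 = 15.76.
The gain is positive, so the low-ability type's incentive-compatibility constraint is violated — this profile is not a separating equilibrium.

15.76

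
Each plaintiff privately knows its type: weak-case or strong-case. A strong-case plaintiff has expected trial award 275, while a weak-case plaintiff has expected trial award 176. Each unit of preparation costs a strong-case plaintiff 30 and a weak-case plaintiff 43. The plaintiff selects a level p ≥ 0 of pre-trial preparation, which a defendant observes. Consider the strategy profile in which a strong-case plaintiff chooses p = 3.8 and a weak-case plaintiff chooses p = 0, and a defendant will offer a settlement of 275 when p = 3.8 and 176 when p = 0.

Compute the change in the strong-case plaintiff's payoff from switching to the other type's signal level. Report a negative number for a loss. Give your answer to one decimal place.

15.0

Playing p = 3.8 the strong-case plaintiff receives 275 − 30 × 3.8 = 161.
Deviating to p = 0 yields 176 instead.
Gain from deviating: 176 − 161 = 15.0.
The gain is positive, so the strong-case type's incentive-compatibility constraint is violated — this profile is not a separating equilibrium.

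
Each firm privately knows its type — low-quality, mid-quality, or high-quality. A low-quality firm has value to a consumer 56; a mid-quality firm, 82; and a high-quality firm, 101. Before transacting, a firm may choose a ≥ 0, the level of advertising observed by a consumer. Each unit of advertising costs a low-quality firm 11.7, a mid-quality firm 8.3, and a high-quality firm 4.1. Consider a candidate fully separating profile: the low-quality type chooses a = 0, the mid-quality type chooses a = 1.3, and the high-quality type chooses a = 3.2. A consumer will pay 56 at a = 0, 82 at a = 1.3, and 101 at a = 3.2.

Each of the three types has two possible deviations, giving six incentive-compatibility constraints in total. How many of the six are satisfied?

High-quality (own payoff 101 − 4.1×3.2 = 87.88): to a=0 gives 56 → no gain ✓; to a=1.3 gives 82 − 4.1×1.3 = 76.67 → no gain ✓.
Low-quality (own payoff 56): to a=1.3 gives 82 − 11.7×1.3 = 66.79 → profitable ✗; to a=3.2 gives 101 − 11.7×3.2 = 63.56 → profitable ✗.
Mid-quality (own payoff 82 − 8.3×1.3 = 71.21): to a=0 gives 56 → no gain ✓; to a=3.2 gives 101 − 8.3×3.2 = 74.44 → profitable ✗.
3 of the 6 constraints hold; not an equilibrium.

3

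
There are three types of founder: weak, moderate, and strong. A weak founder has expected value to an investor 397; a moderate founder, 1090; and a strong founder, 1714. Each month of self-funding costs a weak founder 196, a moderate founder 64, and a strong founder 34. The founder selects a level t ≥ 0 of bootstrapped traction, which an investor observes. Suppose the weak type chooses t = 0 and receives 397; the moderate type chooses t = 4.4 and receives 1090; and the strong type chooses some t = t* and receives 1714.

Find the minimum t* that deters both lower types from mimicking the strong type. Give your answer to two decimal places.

14.15

Moderate type (on-path payoff 1090 − 64×4.4 = 808.4) won't mimic when 808.4 ≥ 1714 − 64·t*, i.e. t* ≥ 14.15.
Weak type (on-path payoff 397) won't mimic when 397 ≥ 1714 − 196·t*, i.e. t* ≥ 6.72.
Both must hold, so t* = max(6.72, 14.15) = 14.15. The moderate type's constraint binds.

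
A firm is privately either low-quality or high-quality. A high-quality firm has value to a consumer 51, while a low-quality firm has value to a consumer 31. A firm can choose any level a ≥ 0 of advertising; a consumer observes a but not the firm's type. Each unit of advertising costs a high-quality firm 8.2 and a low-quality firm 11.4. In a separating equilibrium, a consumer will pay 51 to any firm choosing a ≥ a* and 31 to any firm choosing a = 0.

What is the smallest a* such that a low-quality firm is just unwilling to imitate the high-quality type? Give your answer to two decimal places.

A low-quality firm choosing a = 0 receives 31.
Imitating at a* instead would pay 51 at cost 11.4·a*, netting 51 − 11.4·a*.
Indifference: 31 = 51 − 11.4·a*, so a* = (51 − 31) / 11.4 ≈ 1.75.
This is the low-quality type's binding incentive-compatibility constraint; any a ≥ 1.75 sustains separation on that side.

1.75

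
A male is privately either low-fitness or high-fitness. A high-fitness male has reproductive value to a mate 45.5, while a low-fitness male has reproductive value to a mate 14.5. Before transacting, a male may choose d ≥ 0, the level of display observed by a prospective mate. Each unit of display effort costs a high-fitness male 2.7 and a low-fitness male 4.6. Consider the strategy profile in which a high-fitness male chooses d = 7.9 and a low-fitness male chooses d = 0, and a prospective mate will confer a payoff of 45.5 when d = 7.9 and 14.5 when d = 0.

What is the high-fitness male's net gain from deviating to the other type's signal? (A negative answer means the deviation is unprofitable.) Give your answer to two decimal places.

-9.67

Playing d = 7.9 the high-fitness male receives 45.5 − 2.7 × 7.9 = 24.17.
Deviating to d = 0 yields 14.5 instead.
Gain from deviating: 14.5 − 24.17 = -9.67.
The gain is negative, so the high-fitness type's incentive-compatibility constraint is satisfied.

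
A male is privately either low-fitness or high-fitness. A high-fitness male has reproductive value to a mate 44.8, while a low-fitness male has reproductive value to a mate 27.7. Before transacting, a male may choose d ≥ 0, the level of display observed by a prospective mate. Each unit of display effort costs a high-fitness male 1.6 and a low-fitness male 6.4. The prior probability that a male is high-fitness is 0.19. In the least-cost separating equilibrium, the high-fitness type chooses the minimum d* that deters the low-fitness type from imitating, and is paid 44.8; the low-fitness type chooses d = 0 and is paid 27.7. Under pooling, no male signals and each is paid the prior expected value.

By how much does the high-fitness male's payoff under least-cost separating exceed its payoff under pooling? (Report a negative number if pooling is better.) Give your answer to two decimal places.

9.58

Least-cost separating signal: d* solves 27.7 = 44.8 − 6.4·d*, so d* = (44.8 − 27.7)/6.4 ≈ 2.6719.
High-fitness type's separating payoff: 44.8 − 1.6 × d* = 44.8 − 1.6 × (44.8 − 27.7)/6.4 = 44.8 − 27.36/6.4 = 40.525.
Pooling payoff: 0.19 × 44.8 + 0.81 × 27.7 = 30.949.
Difference: 40.525 − 30.949 = 9.576, i.e. 9.58 to two decimal places.
The high-fitness type prefers to separate.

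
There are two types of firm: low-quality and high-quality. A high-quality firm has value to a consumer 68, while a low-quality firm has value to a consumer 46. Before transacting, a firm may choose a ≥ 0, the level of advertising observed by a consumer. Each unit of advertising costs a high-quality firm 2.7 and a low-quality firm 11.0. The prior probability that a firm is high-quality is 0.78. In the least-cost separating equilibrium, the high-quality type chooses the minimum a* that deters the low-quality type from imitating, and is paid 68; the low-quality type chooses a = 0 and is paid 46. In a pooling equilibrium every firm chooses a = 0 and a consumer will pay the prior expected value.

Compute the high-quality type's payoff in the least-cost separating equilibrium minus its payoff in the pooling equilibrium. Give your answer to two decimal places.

Least-cost separating signal: a* solves 46 = 68 − 11.0·a*, so a* = (68 − 46)/11.0 = 2.
High-quality type's separating payoff: 68 − 2.7 × a* = 68 − 2.7 × (68 − 46)/11.0 = 68 − 59.4/11.0 = 62.6.
Pooling payoff: 0.78 × 68 + 0.22 × 46 = 63.16.
Difference: 62.6 − 63.16 = -0.56.
The high-quality type would prefer the pooling outcome.

-0.56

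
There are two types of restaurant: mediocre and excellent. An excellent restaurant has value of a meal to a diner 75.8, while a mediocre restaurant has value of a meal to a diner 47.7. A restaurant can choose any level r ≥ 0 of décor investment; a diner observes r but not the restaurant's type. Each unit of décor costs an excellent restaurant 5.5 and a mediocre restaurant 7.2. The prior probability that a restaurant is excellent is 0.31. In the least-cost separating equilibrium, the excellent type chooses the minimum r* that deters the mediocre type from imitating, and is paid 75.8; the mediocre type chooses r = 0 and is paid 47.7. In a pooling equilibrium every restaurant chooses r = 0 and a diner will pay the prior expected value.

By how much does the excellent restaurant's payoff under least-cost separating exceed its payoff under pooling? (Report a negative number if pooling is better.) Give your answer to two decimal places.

Least-cost separating signal: r* solves 47.7 = 75.8 − 7.2·r*, so r* = (75.8 − 47.7)/7.2 ≈ 3.9028.
Excellent type's separating payoff: 75.8 − 5.5 × r* = 75.8 − 5.5 × (75.8 − 47.7)/7.2 = 75.8 − 154.55/7.2 ≈ 54.3347.
Pooling payoff: 0.31 × 75.8 + 0.69 × 47.7 = 56.411.
Difference: 54.3347 − 56.411 = -2.0763, i.e. -2.08 to two decimal places.
The excellent type would prefer the pooling outcome.

-2.08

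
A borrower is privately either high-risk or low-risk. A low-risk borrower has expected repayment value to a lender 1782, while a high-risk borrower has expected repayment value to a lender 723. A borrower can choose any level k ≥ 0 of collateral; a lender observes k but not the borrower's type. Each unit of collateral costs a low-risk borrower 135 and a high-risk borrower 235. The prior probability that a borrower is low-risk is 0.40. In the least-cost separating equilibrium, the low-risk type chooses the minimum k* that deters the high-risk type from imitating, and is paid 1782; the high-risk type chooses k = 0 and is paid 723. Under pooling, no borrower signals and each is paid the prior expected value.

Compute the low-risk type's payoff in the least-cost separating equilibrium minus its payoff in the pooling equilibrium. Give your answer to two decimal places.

Least-cost separating signal: k* solves 723 = 1782 − 235·k*, so k* = (1782 − 723)/235 ≈ 4.5064.
Low-risk type's separating payoff: 1782 − 135 × k* = 1782 − 135 × (1782 − 723)/235 = 1782 − 142965/235 ≈ 1173.6383.
Pooling payoff: 0.40 × 1782 + 0.60 × 723 = 1146.6.
Difference: 1173.6383 − 1146.6 = 27.0383, i.e. 27.04 to two decimal places.
The low-risk type prefers to separate.

27.04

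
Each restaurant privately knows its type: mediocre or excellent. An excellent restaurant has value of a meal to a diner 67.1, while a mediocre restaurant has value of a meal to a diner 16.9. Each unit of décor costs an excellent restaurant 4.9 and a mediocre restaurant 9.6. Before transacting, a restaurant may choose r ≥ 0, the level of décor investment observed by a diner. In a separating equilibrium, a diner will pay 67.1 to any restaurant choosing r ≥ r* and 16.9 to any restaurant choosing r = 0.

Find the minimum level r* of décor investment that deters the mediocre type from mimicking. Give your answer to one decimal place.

5.2

A mediocre restaurant choosing r = 0 receives 16.9.
Imitating at r* instead would pay 67.1 at cost 9.6·r*, netting 67.1 − 9.6·r*.
Indifference: 16.9 = 67.1 − 9.6·r*, so r* = (67.1 − 16.9) / 9.6 ≈ 5.2.
This is the mediocre type's binding incentive-compatibility constraint; any r ≥ 5.2 sustains separation on that side.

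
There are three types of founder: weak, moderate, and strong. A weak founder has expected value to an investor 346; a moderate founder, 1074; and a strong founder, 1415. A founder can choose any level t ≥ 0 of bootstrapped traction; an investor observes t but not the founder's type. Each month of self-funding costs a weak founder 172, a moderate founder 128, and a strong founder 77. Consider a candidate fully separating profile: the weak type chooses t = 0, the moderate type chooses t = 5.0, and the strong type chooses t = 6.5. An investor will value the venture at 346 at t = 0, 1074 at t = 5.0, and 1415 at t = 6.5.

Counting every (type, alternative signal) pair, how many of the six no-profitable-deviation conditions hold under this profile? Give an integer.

Strong (own payoff 1415 − 77×6.5 = 914.5): to t=0 gives 346 → no gain ✓; to t=5.0 gives 1074 − 77×5.0 = 689 → no gain ✓.
Moderate (own payoff 1074 − 128×5.0 = 434): to t=0 gives 346 → no gain ✓; to t=6.5 gives 1415 − 128×6.5 = 583 → profitable ✗.
Weak (own payoff 346): to t=5.0 gives 1074 − 172×5.0 = 214 → no gain ✓; to t=6.5 gives 1415 − 172×6.5 = 297 → no gain ✓.
5 of the 6 constraints hold; not an equilibrium.

5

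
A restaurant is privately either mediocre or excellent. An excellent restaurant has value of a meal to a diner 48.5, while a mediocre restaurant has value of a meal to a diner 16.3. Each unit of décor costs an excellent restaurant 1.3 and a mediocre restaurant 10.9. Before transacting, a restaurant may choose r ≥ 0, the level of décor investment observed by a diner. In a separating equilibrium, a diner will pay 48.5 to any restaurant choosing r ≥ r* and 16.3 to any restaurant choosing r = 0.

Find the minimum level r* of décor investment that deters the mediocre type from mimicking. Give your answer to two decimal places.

A mediocre restaurant choosing r = 0 receives 16.3.
Imitating at r* instead would pay 48.5 at cost 10.9·r*, netting 48.5 − 10.9·r*.
Indifference: 16.3 = 48.5 − 10.9·r*, so r* = (48.5 − 16.3) / 10.9 ≈ 2.95.
At r* the mediocre type's incentive constraint just binds; the excellent type strictly prefers r* since its per-unit cost is lower.

2.95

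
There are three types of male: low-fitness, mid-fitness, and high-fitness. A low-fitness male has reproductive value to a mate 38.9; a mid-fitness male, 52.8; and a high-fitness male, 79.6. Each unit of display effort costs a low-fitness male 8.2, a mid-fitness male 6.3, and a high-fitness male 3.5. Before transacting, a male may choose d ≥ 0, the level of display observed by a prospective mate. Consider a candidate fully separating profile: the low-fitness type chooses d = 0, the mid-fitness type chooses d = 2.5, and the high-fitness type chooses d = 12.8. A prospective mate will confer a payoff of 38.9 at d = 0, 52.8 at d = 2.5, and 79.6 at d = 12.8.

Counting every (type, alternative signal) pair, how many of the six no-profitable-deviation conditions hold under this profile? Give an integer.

High-fitness (own payoff 79.6 − 3.5×12.8 = 34.8): to d=0 gives 38.9 → profitable ✗; to d=2.5 gives 52.8 − 3.5×2.5 = 44.05 → profitable ✗.
Low-fitness (own payoff 38.9): to d=2.5 gives 52.8 − 8.2×2.5 = 32.3 → no gain ✓; to d=12.8 gives 79.6 − 8.2×12.8 = -25.36 → no gain ✓.
Mid-fitness (own payoff 52.8 − 6.3×2.5 = 37.05): to d=0 gives 38.9 → profitable ✗; to d=12.8 gives 79.6 − 6.3×12.8 = -1.04 → no gain ✓.
3 of the 6 constraints hold; not an equilibrium.

3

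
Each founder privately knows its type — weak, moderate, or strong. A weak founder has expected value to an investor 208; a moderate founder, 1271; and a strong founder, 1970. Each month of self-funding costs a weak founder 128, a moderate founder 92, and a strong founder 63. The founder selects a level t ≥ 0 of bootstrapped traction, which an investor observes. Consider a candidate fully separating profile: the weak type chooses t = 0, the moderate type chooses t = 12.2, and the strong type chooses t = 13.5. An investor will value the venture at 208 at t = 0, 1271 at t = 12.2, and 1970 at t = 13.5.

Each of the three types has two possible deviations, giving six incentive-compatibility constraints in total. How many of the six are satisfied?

3

Strong (own payoff 1970 − 63×13.5 = 1119.5): to t=0 gives 208 → no gain ✓; to t=12.2 gives 1271 − 63×12.2 = 502.4 → no gain ✓.
Weak (own payoff 208): to t=12.2 gives 1271 − 128×12.2 = -290.6 → no gain ✓; to t=13.5 gives 1970 − 128×13.5 = 242 → profitable ✗.
Moderate (own payoff 1271 − 92×12.2 = 148.6): to t=0 gives 208 → profitable ✗; to t=13.5 gives 1970 − 92×13.5 = 728 → profitable ✗.
3 of the 6 constraints hold; not an equilibrium.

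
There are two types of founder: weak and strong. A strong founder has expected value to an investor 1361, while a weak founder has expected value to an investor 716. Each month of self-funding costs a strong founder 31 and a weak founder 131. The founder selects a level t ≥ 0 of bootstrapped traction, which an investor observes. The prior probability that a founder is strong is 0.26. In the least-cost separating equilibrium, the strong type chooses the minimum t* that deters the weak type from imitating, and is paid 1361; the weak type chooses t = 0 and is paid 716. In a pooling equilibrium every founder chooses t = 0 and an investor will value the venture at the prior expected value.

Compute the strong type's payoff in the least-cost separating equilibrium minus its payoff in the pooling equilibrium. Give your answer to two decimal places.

324.67

Least-cost separating signal: t* solves 716 = 1361 − 131·t*, so t* = (1361 − 716)/131 ≈ 4.9237.
Strong type's separating payoff: 1361 − 31 × t* = 1361 − 31 × (1361 − 716)/131 = 1361 − 19995/131 ≈ 1208.3664.
Pooling payoff: 0.26 × 1361 + 0.74 × 716 = 883.7.
Difference: 1208.3664 − 883.7 = 324.6664, i.e. 324.67 to two decimal places.
The strong type prefers to separate.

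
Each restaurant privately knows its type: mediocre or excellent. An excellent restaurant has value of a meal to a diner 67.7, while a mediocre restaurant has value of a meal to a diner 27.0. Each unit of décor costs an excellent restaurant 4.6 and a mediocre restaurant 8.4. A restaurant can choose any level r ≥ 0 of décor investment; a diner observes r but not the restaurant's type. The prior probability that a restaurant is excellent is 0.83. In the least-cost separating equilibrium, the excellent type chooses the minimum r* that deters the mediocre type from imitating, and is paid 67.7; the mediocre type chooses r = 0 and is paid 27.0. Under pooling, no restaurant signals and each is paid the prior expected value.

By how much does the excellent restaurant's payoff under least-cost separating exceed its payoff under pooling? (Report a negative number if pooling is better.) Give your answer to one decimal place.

Least-cost separating signal: r* solves 27.0 = 67.7 − 8.4·r*, so r* = (67.7 − 27.0)/8.4 ≈ 4.8452.
Excellent type's separating payoff: 67.7 − 4.6 × r* = 67.7 − 4.6 × (67.7 − 27.0)/8.4 = 67.7 − 187.22/8.4 ≈ 45.412.
Pooling payoff: 0.83 × 67.7 + 0.17 × 27.0 = 60.781.
Difference: 45.412 − 60.781 = -15.369, i.e. -15.4 to one decimal place.
The excellent type would prefer the pooling outcome.

-15.4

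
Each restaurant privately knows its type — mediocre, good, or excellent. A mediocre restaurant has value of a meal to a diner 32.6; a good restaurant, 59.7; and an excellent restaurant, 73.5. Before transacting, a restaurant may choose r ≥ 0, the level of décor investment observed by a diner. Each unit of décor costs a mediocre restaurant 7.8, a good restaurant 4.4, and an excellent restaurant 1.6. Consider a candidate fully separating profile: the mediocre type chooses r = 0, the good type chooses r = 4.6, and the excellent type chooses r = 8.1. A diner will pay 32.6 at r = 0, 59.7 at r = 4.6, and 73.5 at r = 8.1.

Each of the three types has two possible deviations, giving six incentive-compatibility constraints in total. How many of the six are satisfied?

Mediocre (own payoff 32.6): to r=4.6 gives 59.7 − 7.8×4.6 = 23.82 → no gain ✓; to r=8.1 gives 73.5 − 7.8×8.1 = 10.32 → no gain ✓.
Good (own payoff 59.7 − 4.4×4.6 = 39.46): to r=0 gives 32.6 → no gain ✓; to r=8.1 gives 73.5 − 4.4×8.1 = 37.86 → no gain ✓.
Excellent (own payoff 73.5 − 1.6×8.1 = 60.54): to r=0 gives 32.6 → no gain ✓; to r=4.6 gives 59.7 − 1.6×4.6 = 52.34 → no gain ✓.
6 of the 6 constraints hold; this profile is a separating equilibrium.

6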